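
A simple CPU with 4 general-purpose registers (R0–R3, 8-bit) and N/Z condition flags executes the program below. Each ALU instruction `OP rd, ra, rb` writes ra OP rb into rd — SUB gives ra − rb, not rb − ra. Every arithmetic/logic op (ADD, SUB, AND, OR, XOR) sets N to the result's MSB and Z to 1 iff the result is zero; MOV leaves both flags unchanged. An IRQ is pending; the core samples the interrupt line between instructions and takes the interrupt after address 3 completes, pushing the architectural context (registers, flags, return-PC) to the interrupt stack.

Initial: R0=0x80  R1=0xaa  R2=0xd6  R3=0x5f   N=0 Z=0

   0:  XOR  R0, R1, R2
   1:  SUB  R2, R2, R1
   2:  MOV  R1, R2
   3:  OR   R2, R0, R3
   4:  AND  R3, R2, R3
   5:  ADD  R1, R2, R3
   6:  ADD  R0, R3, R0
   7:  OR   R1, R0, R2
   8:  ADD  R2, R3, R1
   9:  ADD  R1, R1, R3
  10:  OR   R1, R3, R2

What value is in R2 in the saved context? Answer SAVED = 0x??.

SAVED = 0x7f

after  0: R0=0x7c R1=0xaa R2=0xd6 R3=0x5f  N=0 Z=0
after  1: R0=0x7c R1=0xaa R2=0x2c R3=0x5f  N=0 Z=0
after  2: R0=0x7c R1=0x2c R2=0x2c R3=0x5f  N=0 Z=0
after  3: R0=0x7c R1=0x2c R2=0x7f R3=0x5f  N=0 Z=0
-- IRQ taken; context saved, return-PC = 4 --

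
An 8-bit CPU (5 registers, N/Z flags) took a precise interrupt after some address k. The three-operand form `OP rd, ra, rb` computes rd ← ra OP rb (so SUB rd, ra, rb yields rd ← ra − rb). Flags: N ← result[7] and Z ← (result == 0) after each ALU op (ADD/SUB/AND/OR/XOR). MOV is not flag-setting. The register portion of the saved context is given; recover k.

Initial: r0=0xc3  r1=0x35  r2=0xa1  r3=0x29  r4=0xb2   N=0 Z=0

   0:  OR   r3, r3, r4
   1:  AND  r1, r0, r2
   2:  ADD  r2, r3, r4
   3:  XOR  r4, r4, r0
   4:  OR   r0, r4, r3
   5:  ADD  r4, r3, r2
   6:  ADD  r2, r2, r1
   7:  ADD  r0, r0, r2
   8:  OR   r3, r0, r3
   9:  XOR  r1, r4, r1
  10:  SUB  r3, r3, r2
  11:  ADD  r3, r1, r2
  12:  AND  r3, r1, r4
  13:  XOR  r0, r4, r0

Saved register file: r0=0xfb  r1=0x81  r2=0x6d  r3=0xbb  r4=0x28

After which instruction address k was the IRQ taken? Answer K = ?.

after  0: r0=0xc3 r1=0x35 r2=0xa1 r3=0xbb r4=0xb2  N=1 Z=0
after  1: r0=0xc3 r1=0x81 r2=0xa1 r3=0xbb r4=0xb2  N=1 Z=0
after  2: r0=0xc3 r1=0x81 r2=0x6d r3=0xbb r4=0xb2  N=0 Z=0
after  3: r0=0xc3 r1=0x81 r2=0x6d r3=0xbb r4=0x71  N=0 Z=0
after  4: r0=0xfb r1=0x81 r2=0x6d r3=0xbb r4=0x71  N=1 Z=0
after  5: r0=0xfb r1=0x81 r2=0x6d r3=0xbb r4=0x28  N=0 Z=0
-- IRQ taken; context saved, return-PC = 6 --

K = 5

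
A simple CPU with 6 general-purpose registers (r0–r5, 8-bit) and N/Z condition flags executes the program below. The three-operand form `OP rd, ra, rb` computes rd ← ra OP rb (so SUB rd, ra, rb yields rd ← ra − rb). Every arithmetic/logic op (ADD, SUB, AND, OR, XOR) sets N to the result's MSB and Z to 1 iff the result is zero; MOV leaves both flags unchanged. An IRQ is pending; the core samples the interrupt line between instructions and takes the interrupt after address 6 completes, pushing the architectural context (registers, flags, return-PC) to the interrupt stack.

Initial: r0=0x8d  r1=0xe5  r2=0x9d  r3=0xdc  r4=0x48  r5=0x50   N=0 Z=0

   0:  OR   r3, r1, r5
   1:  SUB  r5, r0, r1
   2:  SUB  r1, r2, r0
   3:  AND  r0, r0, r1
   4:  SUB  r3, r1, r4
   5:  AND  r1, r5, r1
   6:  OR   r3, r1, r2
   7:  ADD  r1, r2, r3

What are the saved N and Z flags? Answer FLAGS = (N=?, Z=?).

FLAGS = (N=1, Z=0)

after  0: r0=0x8d r1=0xe5 r2=0x9d r3=0xf5 r4=0x48 r5=0x50  N=1 Z=0
after  1: r0=0x8d r1=0xe5 r2=0x9d r3=0xf5 r4=0x48 r5=0xa8  N=1 Z=0
after  2: r0=0x8d r1=0x10 r2=0x9d r3=0xf5 r4=0x48 r5=0xa8  N=0 Z=0
after  3: r0=0x00 r1=0x10 r2=0x9d r3=0xf5 r4=0x48 r5=0xa8  N=0 Z=1
after  4: r0=0x00 r1=0x10 r2=0x9d r3=0xc8 r4=0x48 r5=0xa8  N=1 Z=0
after  5: r0=0x00 r1=0x00 r2=0x9d r3=0xc8 r4=0x48 r5=0xa8  N=0 Z=1
after  6: r0=0x00 r1=0x00 r2=0x9d r3=0x9d r4=0x48 r5=0xa8  N=1 Z=0
-- IRQ taken; context saved, return-PC = 7 --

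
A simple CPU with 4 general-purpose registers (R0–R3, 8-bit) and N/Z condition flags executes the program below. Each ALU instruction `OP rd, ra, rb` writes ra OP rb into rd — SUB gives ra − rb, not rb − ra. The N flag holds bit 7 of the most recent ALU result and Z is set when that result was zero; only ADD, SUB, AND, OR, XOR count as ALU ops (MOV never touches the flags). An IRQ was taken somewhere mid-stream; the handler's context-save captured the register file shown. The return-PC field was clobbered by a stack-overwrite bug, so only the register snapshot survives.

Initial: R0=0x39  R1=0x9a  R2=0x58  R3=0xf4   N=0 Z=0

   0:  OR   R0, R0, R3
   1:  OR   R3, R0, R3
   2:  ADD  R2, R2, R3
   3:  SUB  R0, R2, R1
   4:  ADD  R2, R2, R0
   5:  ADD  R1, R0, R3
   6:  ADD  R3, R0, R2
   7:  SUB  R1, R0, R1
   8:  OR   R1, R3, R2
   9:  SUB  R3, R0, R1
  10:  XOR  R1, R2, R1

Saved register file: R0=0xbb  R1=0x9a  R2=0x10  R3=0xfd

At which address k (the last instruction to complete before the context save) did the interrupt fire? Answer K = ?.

after  0: R0=0xfd R1=0x9a R2=0x58 R3=0xf4  N=1 Z=0
after  1: R0=0xfd R1=0x9a R2=0x58 R3=0xfd  N=1 Z=0
after  2: R0=0xfd R1=0x9a R2=0x55 R3=0xfd  N=0 Z=0
after  3: R0=0xbb R1=0x9a R2=0x55 R3=0xfd  N=1 Z=0
after  4: R0=0xbb R1=0x9a R2=0x10 R3=0xfd  N=0 Z=0
-- IRQ taken; context saved, return-PC = 5 --

K = 4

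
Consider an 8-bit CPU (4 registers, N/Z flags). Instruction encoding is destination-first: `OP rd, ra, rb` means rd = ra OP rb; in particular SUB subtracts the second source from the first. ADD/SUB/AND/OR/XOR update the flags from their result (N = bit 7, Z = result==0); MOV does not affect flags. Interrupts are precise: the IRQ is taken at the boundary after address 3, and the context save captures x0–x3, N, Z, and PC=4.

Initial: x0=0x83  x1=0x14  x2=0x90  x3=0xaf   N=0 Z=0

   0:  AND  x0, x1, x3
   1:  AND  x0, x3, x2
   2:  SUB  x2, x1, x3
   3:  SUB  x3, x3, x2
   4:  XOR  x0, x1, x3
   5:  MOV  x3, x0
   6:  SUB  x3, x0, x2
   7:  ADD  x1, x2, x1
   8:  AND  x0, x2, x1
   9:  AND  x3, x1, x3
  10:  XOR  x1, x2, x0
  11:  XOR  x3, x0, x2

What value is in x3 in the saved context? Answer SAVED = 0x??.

after  0: x0=0x04 x1=0x14 x2=0x90 x3=0xaf  N=0 Z=0
after  1: x0=0x80 x1=0x14 x2=0x90 x3=0xaf  N=1 Z=0
after  2: x0=0x80 x1=0x14 x2=0x65 x3=0xaf  N=0 Z=0
after  3: x0=0x80 x1=0x14 x2=0x65 x3=0x4a  N=0 Z=0
-- IRQ taken; context saved, return-PC = 4 --

SAVED = 0x4a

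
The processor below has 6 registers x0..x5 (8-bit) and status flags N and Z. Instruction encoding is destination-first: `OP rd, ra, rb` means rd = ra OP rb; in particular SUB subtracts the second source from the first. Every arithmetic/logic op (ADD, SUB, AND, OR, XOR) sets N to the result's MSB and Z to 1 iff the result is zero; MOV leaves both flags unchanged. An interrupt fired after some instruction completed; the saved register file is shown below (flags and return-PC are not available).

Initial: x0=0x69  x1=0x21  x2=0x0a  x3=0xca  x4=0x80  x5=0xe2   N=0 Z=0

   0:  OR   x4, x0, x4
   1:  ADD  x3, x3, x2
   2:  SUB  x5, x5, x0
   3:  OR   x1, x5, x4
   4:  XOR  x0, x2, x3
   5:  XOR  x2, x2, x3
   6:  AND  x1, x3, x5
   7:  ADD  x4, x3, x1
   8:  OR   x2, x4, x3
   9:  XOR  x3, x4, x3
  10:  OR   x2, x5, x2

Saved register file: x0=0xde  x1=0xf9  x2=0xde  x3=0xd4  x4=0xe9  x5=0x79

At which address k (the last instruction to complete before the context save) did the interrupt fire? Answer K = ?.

after  0: x0=0x69 x1=0x21 x2=0x0a x3=0xca x4=0xe9 x5=0xe2  N=1 Z=0
after  1: x0=0x69 x1=0x21 x2=0x0a x3=0xd4 x4=0xe9 x5=0xe2  N=1 Z=0
after  2: x0=0x69 x1=0x21 x2=0x0a x3=0xd4 x4=0xe9 x5=0x79  N=0 Z=0
after  3: x0=0x69 x1=0xf9 x2=0x0a x3=0xd4 x4=0xe9 x5=0x79  N=1 Z=0
after  4: x0=0xde x1=0xf9 x2=0x0a x3=0xd4 x4=0xe9 x5=0x79  N=1 Z=0
after  5: x0=0xde x1=0xf9 x2=0xde x3=0xd4 x4=0xe9 x5=0x79  N=1 Z=0
-- IRQ taken; context saved, return-PC = 6 --

K = 5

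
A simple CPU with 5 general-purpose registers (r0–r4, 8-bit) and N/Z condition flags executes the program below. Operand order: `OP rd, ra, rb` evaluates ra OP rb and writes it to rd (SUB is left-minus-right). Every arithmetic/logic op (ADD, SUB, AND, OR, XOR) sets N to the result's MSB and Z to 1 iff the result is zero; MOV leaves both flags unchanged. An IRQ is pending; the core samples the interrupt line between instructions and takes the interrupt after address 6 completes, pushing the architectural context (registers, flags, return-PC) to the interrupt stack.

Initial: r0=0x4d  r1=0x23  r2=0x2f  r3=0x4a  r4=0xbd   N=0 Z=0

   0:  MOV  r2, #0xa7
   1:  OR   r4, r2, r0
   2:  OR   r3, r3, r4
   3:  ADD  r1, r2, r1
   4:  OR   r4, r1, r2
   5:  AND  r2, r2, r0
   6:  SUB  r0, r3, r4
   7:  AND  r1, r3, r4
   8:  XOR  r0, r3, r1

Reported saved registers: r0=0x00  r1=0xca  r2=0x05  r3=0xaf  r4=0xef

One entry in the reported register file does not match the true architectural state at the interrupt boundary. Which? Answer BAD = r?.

after  0: r0=0x4d r1=0x23 r2=0xa7 r3=0x4a r4=0xbd  N=0 Z=0
after  1: r0=0x4d r1=0x23 r2=0xa7 r3=0x4a r4=0xef  N=1 Z=0
after  2: r0=0x4d r1=0x23 r2=0xa7 r3=0xef r4=0xef  N=1 Z=0
after  3: r0=0x4d r1=0xca r2=0xa7 r3=0xef r4=0xef  N=1 Z=0
after  4: r0=0x4d r1=0xca r2=0xa7 r3=0xef r4=0xef  N=1 Z=0
after  5: r0=0x4d r1=0xca r2=0x05 r3=0xef r4=0xef  N=0 Z=0
after  6: r0=0x00 r1=0xca r2=0x05 r3=0xef r4=0xef  N=0 Z=1
-- IRQ taken; context saved, return-PC = 7 --
mismatch: r3: reported 0xaf vs actual 0xef

BAD = r3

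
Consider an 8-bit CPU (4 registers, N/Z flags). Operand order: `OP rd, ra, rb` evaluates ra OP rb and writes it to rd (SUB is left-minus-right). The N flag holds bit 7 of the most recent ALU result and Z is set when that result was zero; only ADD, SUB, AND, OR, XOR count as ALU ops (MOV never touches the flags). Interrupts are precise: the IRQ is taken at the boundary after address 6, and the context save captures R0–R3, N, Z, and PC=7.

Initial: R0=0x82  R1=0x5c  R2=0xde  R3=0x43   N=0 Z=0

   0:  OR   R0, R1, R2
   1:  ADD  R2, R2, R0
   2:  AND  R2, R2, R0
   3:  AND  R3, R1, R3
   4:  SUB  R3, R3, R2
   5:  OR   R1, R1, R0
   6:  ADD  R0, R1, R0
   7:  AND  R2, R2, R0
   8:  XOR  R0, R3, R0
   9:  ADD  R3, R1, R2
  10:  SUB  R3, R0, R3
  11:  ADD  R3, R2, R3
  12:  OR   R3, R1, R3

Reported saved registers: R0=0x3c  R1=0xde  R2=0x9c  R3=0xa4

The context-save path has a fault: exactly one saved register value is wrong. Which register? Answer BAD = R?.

after  0: R0=0xde R1=0x5c R2=0xde R3=0x43  N=1 Z=0
after  1: R0=0xde R1=0x5c R2=0xbc R3=0x43  N=1 Z=0
after  2: R0=0xde R1=0x5c R2=0x9c R3=0x43  N=1 Z=0
after  3: R0=0xde R1=0x5c R2=0x9c R3=0x40  N=0 Z=0
after  4: R0=0xde R1=0x5c R2=0x9c R3=0xa4  N=1 Z=0
after  5: R0=0xde R1=0xde R2=0x9c R3=0xa4  N=1 Z=0
after  6: R0=0xbc R1=0xde R2=0x9c R3=0xa4  N=1 Z=0
-- IRQ taken; context saved, return-PC = 7 --
mismatch: R0: reported 0x3c vs actual 0xbc

BAD = R0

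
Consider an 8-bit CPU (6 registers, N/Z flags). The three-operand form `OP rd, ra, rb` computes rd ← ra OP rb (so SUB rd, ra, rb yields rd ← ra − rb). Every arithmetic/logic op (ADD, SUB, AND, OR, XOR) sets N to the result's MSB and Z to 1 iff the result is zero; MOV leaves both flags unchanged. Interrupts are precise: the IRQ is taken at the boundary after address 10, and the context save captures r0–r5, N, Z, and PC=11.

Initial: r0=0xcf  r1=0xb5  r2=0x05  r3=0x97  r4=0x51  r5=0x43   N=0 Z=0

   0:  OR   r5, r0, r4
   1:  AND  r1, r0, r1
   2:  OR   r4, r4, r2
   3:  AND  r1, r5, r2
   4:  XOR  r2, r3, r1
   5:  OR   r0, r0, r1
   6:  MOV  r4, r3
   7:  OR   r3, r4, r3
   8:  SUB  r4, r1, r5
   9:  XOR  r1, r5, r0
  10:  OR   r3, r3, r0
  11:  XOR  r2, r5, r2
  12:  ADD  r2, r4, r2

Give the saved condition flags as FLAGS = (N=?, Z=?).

FLAGS = (N=1, Z=0)

after  0: r0=0xcf r1=0xb5 r2=0x05 r3=0x97 r4=0x51 r5=0xdf  N=1 Z=0
after  1: r0=0xcf r1=0x85 r2=0x05 r3=0x97 r4=0x51 r5=0xdf  N=1 Z=0
after  2: r0=0xcf r1=0x85 r2=0x05 r3=0x97 r4=0x55 r5=0xdf  N=0 Z=0
after  3: r0=0xcf r1=0x05 r2=0x05 r3=0x97 r4=0x55 r5=0xdf  N=0 Z=0
after  4: r0=0xcf r1=0x05 r2=0x92 r3=0x97 r4=0x55 r5=0xdf  N=1 Z=0
after  5: r0=0xcf r1=0x05 r2=0x92 r3=0x97 r4=0x55 r5=0xdf  N=1 Z=0
after  6: r0=0xcf r1=0x05 r2=0x92 r3=0x97 r4=0x97 r5=0xdf  N=1 Z=0
after  7: r0=0xcf r1=0x05 r2=0x92 r3=0x97 r4=0x97 r5=0xdf  N=1 Z=0
after  8: r0=0xcf r1=0x05 r2=0x92 r3=0x97 r4=0x26 r5=0xdf  N=0 Z=0
after  9: r0=0xcf r1=0x10 r2=0x92 r3=0x97 r4=0x26 r5=0xdf  N=0 Z=0
after 10: r0=0xcf r1=0x10 r2=0x92 r3=0xdf r4=0x26 r5=0xdf  N=1 Z=0
-- IRQ taken; context saved, return-PC = 11 --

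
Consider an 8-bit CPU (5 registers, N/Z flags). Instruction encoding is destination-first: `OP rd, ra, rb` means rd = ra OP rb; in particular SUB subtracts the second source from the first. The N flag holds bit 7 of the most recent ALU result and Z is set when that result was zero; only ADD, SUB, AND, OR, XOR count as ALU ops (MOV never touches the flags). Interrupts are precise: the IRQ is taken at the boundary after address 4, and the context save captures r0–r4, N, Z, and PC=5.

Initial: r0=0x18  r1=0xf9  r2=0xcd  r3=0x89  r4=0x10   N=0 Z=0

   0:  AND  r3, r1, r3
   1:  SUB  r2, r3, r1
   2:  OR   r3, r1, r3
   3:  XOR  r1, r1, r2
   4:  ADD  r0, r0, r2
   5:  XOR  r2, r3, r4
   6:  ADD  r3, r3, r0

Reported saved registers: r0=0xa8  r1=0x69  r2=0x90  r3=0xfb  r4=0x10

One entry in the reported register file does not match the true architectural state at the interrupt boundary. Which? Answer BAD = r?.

after  0: r0=0x18 r1=0xf9 r2=0xcd r3=0x89 r4=0x10  N=1 Z=0
after  1: r0=0x18 r1=0xf9 r2=0x90 r3=0x89 r4=0x10  N=1 Z=0
after  2: r0=0x18 r1=0xf9 r2=0x90 r3=0xf9 r4=0x10  N=1 Z=0
after  3: r0=0x18 r1=0x69 r2=0x90 r3=0xf9 r4=0x10  N=0 Z=0
after  4: r0=0xa8 r1=0x69 r2=0x90 r3=0xf9 r4=0x10  N=1 Z=0
-- IRQ taken; context saved, return-PC = 5 --
mismatch: r3: reported 0xfb vs actual 0xf9

BAD = r3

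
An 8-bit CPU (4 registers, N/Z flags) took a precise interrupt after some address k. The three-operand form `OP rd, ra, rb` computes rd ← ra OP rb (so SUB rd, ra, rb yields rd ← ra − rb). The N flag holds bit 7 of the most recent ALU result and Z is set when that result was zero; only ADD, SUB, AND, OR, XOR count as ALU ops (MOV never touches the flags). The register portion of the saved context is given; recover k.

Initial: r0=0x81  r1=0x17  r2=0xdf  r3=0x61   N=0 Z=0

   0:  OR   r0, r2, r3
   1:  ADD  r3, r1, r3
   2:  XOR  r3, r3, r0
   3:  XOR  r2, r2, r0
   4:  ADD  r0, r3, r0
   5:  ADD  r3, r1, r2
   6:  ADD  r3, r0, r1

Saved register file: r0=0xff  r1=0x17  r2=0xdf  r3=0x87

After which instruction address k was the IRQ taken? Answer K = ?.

after  0: r0=0xff r1=0x17 r2=0xdf r3=0x61  N=1 Z=0
after  1: r0=0xff r1=0x17 r2=0xdf r3=0x78  N=0 Z=0
after  2: r0=0xff r1=0x17 r2=0xdf r3=0x87  N=1 Z=0
-- IRQ taken; context saved, return-PC = 3 --

K = 2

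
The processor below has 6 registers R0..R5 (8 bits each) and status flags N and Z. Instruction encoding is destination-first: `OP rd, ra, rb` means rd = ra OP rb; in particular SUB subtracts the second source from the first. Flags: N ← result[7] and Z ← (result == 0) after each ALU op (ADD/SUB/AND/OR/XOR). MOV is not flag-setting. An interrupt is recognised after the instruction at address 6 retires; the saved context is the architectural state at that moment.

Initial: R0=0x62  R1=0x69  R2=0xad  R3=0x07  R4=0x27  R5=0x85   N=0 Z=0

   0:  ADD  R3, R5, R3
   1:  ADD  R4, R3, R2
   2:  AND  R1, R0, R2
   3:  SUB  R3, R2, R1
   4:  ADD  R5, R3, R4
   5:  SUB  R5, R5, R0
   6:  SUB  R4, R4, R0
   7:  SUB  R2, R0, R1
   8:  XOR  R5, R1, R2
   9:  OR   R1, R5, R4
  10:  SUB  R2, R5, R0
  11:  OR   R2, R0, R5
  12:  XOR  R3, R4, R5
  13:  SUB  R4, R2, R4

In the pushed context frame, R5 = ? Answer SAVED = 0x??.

after  0: R0=0x62 R1=0x69 R2=0xad R3=0x8c R4=0x27 R5=0x85  N=1 Z=0
after  1: R0=0x62 R1=0x69 R2=0xad R3=0x8c R4=0x39 R5=0x85  N=0 Z=0
after  2: R0=0x62 R1=0x20 R2=0xad R3=0x8c R4=0x39 R5=0x85  N=0 Z=0
after  3: R0=0x62 R1=0x20 R2=0xad R3=0x8d R4=0x39 R5=0x85  N=1 Z=0
after  4: R0=0x62 R1=0x20 R2=0xad R3=0x8d R4=0x39 R5=0xc6  N=1 Z=0
after  5: R0=0x62 R1=0x20 R2=0xad R3=0x8d R4=0x39 R5=0x64  N=0 Z=0
after  6: R0=0x62 R1=0x20 R2=0xad R3=0x8d R4=0xd7 R5=0x64  N=1 Z=0
-- IRQ taken; context saved, return-PC = 7 --

SAVED = 0x64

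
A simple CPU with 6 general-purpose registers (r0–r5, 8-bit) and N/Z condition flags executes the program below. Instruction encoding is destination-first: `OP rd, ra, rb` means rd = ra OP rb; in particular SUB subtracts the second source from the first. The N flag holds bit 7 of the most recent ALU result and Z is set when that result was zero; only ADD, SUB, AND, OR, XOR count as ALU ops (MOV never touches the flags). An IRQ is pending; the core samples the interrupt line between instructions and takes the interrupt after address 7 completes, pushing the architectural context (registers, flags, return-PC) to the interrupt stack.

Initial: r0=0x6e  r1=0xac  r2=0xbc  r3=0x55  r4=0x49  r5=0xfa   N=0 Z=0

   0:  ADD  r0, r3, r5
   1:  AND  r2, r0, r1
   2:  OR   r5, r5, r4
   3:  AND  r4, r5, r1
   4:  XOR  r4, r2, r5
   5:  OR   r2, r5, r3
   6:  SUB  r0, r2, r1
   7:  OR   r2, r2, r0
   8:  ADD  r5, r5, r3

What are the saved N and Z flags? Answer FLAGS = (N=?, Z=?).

after  0: r0=0x4f r1=0xac r2=0xbc r3=0x55 r4=0x49 r5=0xfa  N=0 Z=0
after  1: r0=0x4f r1=0xac r2=0x0c r3=0x55 r4=0x49 r5=0xfa  N=0 Z=0
after  2: r0=0x4f r1=0xac r2=0x0c r3=0x55 r4=0x49 r5=0xfb  N=1 Z=0
after  3: r0=0x4f r1=0xac r2=0x0c r3=0x55 r4=0xa8 r5=0xfb  N=1 Z=0
after  4: r0=0x4f r1=0xac r2=0x0c r3=0x55 r4=0xf7 r5=0xfb  N=1 Z=0
after  5: r0=0x4f r1=0xac r2=0xff r3=0x55 r4=0xf7 r5=0xfb  N=1 Z=0
after  6: r0=0x53 r1=0xac r2=0xff r3=0x55 r4=0xf7 r5=0xfb  N=0 Z=0
after  7: r0=0x53 r1=0xac r2=0xff r3=0x55 r4=0xf7 r5=0xfb  N=1 Z=0
-- IRQ taken; context saved, return-PC = 8 --

FLAGS = (N=1, Z=0)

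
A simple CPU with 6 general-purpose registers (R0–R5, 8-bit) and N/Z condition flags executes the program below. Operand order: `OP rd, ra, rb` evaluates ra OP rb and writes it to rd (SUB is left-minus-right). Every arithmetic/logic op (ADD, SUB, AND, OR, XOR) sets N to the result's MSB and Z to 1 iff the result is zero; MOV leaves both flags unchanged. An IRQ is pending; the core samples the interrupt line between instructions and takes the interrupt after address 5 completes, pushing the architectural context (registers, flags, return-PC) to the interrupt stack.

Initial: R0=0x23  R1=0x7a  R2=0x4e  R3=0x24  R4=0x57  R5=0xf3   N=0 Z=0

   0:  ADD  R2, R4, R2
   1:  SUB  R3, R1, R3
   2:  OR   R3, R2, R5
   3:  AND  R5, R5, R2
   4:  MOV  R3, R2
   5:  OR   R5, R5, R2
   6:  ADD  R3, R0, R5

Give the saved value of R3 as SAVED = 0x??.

after  0: R0=0x23 R1=0x7a R2=0xa5 R3=0x24 R4=0x57 R5=0xf3  N=1 Z=0
after  1: R0=0x23 R1=0x7a R2=0xa5 R3=0x56 R4=0x57 R5=0xf3  N=0 Z=0
after  2: R0=0x23 R1=0x7a R2=0xa5 R3=0xf7 R4=0x57 R5=0xf3  N=1 Z=0
after  3: R0=0x23 R1=0x7a R2=0xa5 R3=0xf7 R4=0x57 R5=0xa1  N=1 Z=0
after  4: R0=0x23 R1=0x7a R2=0xa5 R3=0xa5 R4=0x57 R5=0xa1  N=1 Z=0
after  5: R0=0x23 R1=0x7a R2=0xa5 R3=0xa5 R4=0x57 R5=0xa5  N=1 Z=0
-- IRQ taken; context saved, return-PC = 6 --

SAVED = 0xa5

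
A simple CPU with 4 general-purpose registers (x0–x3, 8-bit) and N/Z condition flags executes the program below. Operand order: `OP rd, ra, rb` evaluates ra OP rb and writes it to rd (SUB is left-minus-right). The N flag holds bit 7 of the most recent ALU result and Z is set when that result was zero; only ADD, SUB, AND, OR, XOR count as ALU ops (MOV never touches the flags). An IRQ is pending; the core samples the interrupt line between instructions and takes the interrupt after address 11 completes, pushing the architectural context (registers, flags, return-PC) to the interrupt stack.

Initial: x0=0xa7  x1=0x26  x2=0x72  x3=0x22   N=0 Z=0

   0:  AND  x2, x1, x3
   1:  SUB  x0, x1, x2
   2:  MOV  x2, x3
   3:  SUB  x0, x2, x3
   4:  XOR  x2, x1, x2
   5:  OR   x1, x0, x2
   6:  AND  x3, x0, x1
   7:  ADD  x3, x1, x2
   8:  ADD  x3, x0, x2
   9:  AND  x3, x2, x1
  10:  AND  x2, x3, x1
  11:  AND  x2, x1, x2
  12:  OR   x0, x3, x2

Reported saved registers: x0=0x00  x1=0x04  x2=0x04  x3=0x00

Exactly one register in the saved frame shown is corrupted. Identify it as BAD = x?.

BAD = x3

after  0: x0=0xa7 x1=0x26 x2=0x22 x3=0x22  N=0 Z=0
after  1: x0=0x04 x1=0x26 x2=0x22 x3=0x22  N=0 Z=0
after  2: x0=0x04 x1=0x26 x2=0x22 x3=0x22  N=0 Z=0
after  3: x0=0x00 x1=0x26 x2=0x22 x3=0x22  N=0 Z=1
after  4: x0=0x00 x1=0x26 x2=0x04 x3=0x22  N=0 Z=0
after  5: x0=0x00 x1=0x04 x2=0x04 x3=0x22  N=0 Z=0
after  6: x0=0x00 x1=0x04 x2=0x04 x3=0x00  N=0 Z=1
after  7: x0=0x00 x1=0x04 x2=0x04 x3=0x08  N=0 Z=0
after  8: x0=0x00 x1=0x04 x2=0x04 x3=0x04  N=0 Z=0
after  9: x0=0x00 x1=0x04 x2=0x04 x3=0x04  N=0 Z=0
after 10: x0=0x00 x1=0x04 x2=0x04 x3=0x04  N=0 Z=0
after 11: x0=0x00 x1=0x04 x2=0x04 x3=0x04  N=0 Z=0
-- IRQ taken; context saved, return-PC = 12 --
mismatch: x3: reported 0x00 vs actual 0x04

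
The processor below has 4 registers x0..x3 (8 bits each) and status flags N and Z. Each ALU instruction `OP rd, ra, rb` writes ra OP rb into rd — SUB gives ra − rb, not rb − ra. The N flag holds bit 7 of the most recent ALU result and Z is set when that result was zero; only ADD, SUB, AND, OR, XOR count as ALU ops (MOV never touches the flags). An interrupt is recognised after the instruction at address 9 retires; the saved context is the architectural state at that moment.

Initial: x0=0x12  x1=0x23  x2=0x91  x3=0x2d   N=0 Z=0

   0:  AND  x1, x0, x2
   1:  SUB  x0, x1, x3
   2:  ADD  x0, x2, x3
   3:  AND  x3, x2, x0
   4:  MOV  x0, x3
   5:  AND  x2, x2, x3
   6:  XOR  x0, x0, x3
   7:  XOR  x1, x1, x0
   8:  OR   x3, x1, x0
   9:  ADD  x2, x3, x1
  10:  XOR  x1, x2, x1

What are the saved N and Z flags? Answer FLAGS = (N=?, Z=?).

FLAGS = (N=0, Z=0)

after  0: x0=0x12 x1=0x10 x2=0x91 x3=0x2d  N=0 Z=0
after  1: x0=0xe3 x1=0x10 x2=0x91 x3=0x2d  N=1 Z=0
after  2: x0=0xbe x1=0x10 x2=0x91 x3=0x2d  N=1 Z=0
after  3: x0=0xbe x1=0x10 x2=0x91 x3=0x90  N=1 Z=0
after  4: x0=0x90 x1=0x10 x2=0x91 x3=0x90  N=1 Z=0
after  5: x0=0x90 x1=0x10 x2=0x90 x3=0x90  N=1 Z=0
after  6: x0=0x00 x1=0x10 x2=0x90 x3=0x90  N=0 Z=1
after  7: x0=0x00 x1=0x10 x2=0x90 x3=0x90  N=0 Z=0
after  8: x0=0x00 x1=0x10 x2=0x90 x3=0x10  N=0 Z=0
after  9: x0=0x00 x1=0x10 x2=0x20 x3=0x10  N=0 Z=0
-- IRQ taken; context saved, return-PC = 10 --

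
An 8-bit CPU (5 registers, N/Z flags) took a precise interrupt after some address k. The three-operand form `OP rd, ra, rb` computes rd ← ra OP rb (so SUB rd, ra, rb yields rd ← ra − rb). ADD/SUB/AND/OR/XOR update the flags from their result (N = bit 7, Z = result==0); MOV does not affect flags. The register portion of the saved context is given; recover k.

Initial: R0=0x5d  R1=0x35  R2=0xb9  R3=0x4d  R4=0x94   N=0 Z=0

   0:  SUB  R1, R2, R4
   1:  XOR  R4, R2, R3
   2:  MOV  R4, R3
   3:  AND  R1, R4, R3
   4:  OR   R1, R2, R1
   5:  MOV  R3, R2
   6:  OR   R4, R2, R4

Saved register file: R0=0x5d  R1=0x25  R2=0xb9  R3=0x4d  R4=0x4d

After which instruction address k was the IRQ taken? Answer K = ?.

K = 2

after  0: R0=0x5d R1=0x25 R2=0xb9 R3=0x4d R4=0x94  N=0 Z=0
after  1: R0=0x5d R1=0x25 R2=0xb9 R3=0x4d R4=0xf4  N=1 Z=0
after  2: R0=0x5d R1=0x25 R2=0xb9 R3=0x4d R4=0x4d  N=1 Z=0
-- IRQ taken; context saved, return-PC = 3 --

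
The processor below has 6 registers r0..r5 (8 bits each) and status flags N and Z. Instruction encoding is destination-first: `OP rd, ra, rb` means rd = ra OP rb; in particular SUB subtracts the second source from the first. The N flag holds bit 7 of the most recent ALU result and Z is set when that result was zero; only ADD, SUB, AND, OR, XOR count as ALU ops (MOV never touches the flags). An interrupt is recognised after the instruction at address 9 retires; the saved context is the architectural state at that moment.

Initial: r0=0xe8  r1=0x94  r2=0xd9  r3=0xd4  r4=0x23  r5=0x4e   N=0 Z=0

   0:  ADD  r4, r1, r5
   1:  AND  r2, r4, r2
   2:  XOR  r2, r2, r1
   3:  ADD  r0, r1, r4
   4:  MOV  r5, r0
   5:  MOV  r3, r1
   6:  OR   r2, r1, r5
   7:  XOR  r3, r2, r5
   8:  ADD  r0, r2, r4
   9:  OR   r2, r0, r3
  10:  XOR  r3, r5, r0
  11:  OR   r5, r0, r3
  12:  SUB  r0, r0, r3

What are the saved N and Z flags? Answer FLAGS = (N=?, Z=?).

FLAGS = (N=1, Z=0)

after  0: r0=0xe8 r1=0x94 r2=0xd9 r3=0xd4 r4=0xe2 r5=0x4e  N=1 Z=0
after  1: r0=0xe8 r1=0x94 r2=0xc0 r3=0xd4 r4=0xe2 r5=0x4e  N=1 Z=0
after  2: r0=0xe8 r1=0x94 r2=0x54 r3=0xd4 r4=0xe2 r5=0x4e  N=0 Z=0
after  3: r0=0x76 r1=0x94 r2=0x54 r3=0xd4 r4=0xe2 r5=0x4e  N=0 Z=0
after  4: r0=0x76 r1=0x94 r2=0x54 r3=0xd4 r4=0xe2 r5=0x76  N=0 Z=0
after  5: r0=0x76 r1=0x94 r2=0x54 r3=0x94 r4=0xe2 r5=0x76  N=0 Z=0
after  6: r0=0x76 r1=0x94 r2=0xf6 r3=0x94 r4=0xe2 r5=0x76  N=1 Z=0
after  7: r0=0x76 r1=0x94 r2=0xf6 r3=0x80 r4=0xe2 r5=0x76  N=1 Z=0
after  8: r0=0xd8 r1=0x94 r2=0xf6 r3=0x80 r4=0xe2 r5=0x76  N=1 Z=0
after  9: r0=0xd8 r1=0x94 r2=0xd8 r3=0x80 r4=0xe2 r5=0x76  N=1 Z=0
-- IRQ taken; context saved, return-PC = 10 --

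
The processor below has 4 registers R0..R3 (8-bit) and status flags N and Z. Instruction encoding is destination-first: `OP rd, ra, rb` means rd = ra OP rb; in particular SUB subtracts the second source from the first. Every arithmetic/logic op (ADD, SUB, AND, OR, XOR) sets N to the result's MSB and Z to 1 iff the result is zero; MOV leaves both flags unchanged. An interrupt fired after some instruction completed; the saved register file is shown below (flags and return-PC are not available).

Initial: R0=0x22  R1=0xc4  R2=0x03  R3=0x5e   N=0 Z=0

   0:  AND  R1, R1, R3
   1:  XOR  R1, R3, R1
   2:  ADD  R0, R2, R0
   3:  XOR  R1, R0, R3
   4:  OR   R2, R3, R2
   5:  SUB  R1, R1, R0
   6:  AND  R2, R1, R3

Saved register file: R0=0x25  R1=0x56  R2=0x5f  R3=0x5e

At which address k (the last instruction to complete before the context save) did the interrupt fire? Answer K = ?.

K = 5

after  0: R0=0x22 R1=0x44 R2=0x03 R3=0x5e  N=0 Z=0
after  1: R0=0x22 R1=0x1a R2=0x03 R3=0x5e  N=0 Z=0
after  2: R0=0x25 R1=0x1a R2=0x03 R3=0x5e  N=0 Z=0
after  3: R0=0x25 R1=0x7b R2=0x03 R3=0x5e  N=0 Z=0
after  4: R0=0x25 R1=0x7b R2=0x5f R3=0x5e  N=0 Z=0
after  5: R0=0x25 R1=0x56 R2=0x5f R3=0x5e  N=0 Z=0
-- IRQ taken; context saved, return-PC = 6 --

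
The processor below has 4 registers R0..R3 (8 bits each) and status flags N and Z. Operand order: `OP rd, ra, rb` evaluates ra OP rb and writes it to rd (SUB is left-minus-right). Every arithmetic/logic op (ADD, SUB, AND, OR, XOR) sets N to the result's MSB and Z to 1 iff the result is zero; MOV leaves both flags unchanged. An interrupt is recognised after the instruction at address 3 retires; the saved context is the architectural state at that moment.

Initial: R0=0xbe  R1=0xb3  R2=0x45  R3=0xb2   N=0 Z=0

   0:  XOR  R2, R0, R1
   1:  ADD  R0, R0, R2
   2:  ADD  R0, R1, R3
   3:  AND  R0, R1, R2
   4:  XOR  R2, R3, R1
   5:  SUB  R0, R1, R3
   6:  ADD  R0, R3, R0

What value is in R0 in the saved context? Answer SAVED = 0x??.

SAVED = 0x01

after  0: R0=0xbe R1=0xb3 R2=0x0d R3=0xb2  N=0 Z=0
after  1: R0=0xcb R1=0xb3 R2=0x0d R3=0xb2  N=1 Z=0
after  2: R0=0x65 R1=0xb3 R2=0x0d R3=0xb2  N=0 Z=0
after  3: R0=0x01 R1=0xb3 R2=0x0d R3=0xb2  N=0 Z=0
-- IRQ taken; context saved, return-PC = 4 --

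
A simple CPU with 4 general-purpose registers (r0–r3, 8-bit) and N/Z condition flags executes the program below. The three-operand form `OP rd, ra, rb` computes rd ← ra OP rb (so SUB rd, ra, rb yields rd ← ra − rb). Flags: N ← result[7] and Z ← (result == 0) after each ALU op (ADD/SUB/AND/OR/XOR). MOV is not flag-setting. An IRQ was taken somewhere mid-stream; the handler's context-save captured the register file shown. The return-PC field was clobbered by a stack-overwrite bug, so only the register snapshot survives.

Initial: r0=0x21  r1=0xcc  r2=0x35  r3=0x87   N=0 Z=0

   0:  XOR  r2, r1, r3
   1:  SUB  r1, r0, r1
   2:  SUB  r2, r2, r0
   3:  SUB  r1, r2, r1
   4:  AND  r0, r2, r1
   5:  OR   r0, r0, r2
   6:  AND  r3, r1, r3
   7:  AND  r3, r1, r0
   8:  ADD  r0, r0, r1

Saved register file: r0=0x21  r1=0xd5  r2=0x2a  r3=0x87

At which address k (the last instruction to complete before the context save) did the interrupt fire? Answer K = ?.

after  0: r0=0x21 r1=0xcc r2=0x4b r3=0x87  N=0 Z=0
after  1: r0=0x21 r1=0x55 r2=0x4b r3=0x87  N=0 Z=0
after  2: r0=0x21 r1=0x55 r2=0x2a r3=0x87  N=0 Z=0
after  3: r0=0x21 r1=0xd5 r2=0x2a r3=0x87  N=1 Z=0
-- IRQ taken; context saved, return-PC = 4 --

K = 3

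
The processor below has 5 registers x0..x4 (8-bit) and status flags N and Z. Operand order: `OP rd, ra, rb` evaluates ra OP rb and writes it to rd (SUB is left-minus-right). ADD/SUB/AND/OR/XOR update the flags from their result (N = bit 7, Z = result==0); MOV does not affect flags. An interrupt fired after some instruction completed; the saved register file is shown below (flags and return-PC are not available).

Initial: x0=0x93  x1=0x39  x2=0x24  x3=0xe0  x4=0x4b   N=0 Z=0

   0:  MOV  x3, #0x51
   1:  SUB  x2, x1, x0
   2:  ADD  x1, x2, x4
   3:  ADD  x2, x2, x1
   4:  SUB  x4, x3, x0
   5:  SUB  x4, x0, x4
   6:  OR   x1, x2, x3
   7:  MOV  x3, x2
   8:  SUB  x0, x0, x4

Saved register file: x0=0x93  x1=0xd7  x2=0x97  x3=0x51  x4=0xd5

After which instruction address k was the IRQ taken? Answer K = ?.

K = 6

after  0: x0=0x93 x1=0x39 x2=0x24 x3=0x51 x4=0x4b  N=0 Z=0
after  1: x0=0x93 x1=0x39 x2=0xa6 x3=0x51 x4=0x4b  N=1 Z=0
after  2: x0=0x93 x1=0xf1 x2=0xa6 x3=0x51 x4=0x4b  N=1 Z=0
after  3: x0=0x93 x1=0xf1 x2=0x97 x3=0x51 x4=0x4b  N=1 Z=0
after  4: x0=0x93 x1=0xf1 x2=0x97 x3=0x51 x4=0xbe  N=1 Z=0
after  5: x0=0x93 x1=0xf1 x2=0x97 x3=0x51 x4=0xd5  N=1 Z=0
after  6: x0=0x93 x1=0xd7 x2=0x97 x3=0x51 x4=0xd5  N=1 Z=0
-- IRQ taken; context saved, return-PC = 7 --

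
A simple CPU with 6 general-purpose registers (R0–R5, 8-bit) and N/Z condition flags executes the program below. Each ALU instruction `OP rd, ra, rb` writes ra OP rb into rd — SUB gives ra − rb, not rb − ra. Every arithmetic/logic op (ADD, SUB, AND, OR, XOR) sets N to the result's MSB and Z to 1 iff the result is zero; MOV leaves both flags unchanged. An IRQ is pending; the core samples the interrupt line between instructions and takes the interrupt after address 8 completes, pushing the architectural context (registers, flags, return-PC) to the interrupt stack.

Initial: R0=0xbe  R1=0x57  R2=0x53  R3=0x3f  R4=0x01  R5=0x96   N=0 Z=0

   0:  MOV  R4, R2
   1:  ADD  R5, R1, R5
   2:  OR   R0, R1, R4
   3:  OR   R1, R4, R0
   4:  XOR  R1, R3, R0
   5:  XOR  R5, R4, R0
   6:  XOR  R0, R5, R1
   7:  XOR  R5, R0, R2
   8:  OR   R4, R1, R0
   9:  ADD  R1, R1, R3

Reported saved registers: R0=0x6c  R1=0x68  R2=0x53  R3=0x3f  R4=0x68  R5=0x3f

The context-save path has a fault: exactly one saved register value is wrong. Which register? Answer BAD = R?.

BAD = R4

after  0: R0=0xbe R1=0x57 R2=0x53 R3=0x3f R4=0x53 R5=0x96  N=0 Z=0
after  1: R0=0xbe R1=0x57 R2=0x53 R3=0x3f R4=0x53 R5=0xed  N=1 Z=0
after  2: R0=0x57 R1=0x57 R2=0x53 R3=0x3f R4=0x53 R5=0xed  N=0 Z=0
after  3: R0=0x57 R1=0x57 R2=0x53 R3=0x3f R4=0x53 R5=0xed  N=0 Z=0
after  4: R0=0x57 R1=0x68 R2=0x53 R3=0x3f R4=0x53 R5=0xed  N=0 Z=0
after  5: R0=0x57 R1=0x68 R2=0x53 R3=0x3f R4=0x53 R5=0x04  N=0 Z=0
after  6: R0=0x6c R1=0x68 R2=0x53 R3=0x3f R4=0x53 R5=0x04  N=0 Z=0
after  7: R0=0x6c R1=0x68 R2=0x53 R3=0x3f R4=0x53 R5=0x3f  N=0 Z=0
after  8: R0=0x6c R1=0x68 R2=0x53 R3=0x3f R4=0x6c R5=0x3f  N=0 Z=0
-- IRQ taken; context saved, return-PC = 9 --
mismatch: R4: reported 0x68 vs actual 0x6c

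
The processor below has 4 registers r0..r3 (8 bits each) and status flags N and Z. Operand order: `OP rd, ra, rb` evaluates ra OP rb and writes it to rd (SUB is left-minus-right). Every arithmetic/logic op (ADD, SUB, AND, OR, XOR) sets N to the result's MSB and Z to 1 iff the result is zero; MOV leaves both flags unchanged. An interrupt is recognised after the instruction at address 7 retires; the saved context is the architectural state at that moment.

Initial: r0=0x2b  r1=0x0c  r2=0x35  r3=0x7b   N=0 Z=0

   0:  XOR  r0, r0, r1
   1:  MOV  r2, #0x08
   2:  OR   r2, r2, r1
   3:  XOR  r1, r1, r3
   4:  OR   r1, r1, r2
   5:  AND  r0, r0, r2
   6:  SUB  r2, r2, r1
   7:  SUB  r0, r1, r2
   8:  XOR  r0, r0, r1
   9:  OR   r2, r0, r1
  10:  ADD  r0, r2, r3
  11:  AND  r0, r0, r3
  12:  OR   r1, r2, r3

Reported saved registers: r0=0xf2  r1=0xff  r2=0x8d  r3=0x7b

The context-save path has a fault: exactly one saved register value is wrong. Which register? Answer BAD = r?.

after  0: r0=0x27 r1=0x0c r2=0x35 r3=0x7b  N=0 Z=0
after  1: r0=0x27 r1=0x0c r2=0x08 r3=0x7b  N=0 Z=0
after  2: r0=0x27 r1=0x0c r2=0x0c r3=0x7b  N=0 Z=0
after  3: r0=0x27 r1=0x77 r2=0x0c r3=0x7b  N=0 Z=0
after  4: r0=0x27 r1=0x7f r2=0x0c r3=0x7b  N=0 Z=0
after  5: r0=0x04 r1=0x7f r2=0x0c r3=0x7b  N=0 Z=0
after  6: r0=0x04 r1=0x7f r2=0x8d r3=0x7b  N=1 Z=0
after  7: r0=0xf2 r1=0x7f r2=0x8d r3=0x7b  N=1 Z=0
-- IRQ taken; context saved, return-PC = 8 --
mismatch: r1: reported 0xff vs actual 0x7f

BAD = r1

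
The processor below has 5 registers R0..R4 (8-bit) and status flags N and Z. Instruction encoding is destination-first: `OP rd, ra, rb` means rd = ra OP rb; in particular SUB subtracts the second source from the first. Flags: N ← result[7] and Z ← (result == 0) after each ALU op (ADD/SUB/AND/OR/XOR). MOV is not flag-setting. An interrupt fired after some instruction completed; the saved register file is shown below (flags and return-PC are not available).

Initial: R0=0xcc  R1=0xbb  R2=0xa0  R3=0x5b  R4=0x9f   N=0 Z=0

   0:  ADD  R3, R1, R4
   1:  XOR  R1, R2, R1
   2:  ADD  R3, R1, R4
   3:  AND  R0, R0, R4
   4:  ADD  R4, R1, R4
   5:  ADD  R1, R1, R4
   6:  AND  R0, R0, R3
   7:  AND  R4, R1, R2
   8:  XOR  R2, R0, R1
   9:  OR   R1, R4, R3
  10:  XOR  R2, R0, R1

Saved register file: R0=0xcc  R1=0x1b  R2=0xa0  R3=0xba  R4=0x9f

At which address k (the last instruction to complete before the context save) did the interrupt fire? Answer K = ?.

K = 2

after  0: R0=0xcc R1=0xbb R2=0xa0 R3=0x5a R4=0x9f  N=0 Z=0
after  1: R0=0xcc R1=0x1b R2=0xa0 R3=0x5a R4=0x9f  N=0 Z=0
after  2: R0=0xcc R1=0x1b R2=0xa0 R3=0xba R4=0x9f  N=1 Z=0
-- IRQ taken; context saved, return-PC = 3 --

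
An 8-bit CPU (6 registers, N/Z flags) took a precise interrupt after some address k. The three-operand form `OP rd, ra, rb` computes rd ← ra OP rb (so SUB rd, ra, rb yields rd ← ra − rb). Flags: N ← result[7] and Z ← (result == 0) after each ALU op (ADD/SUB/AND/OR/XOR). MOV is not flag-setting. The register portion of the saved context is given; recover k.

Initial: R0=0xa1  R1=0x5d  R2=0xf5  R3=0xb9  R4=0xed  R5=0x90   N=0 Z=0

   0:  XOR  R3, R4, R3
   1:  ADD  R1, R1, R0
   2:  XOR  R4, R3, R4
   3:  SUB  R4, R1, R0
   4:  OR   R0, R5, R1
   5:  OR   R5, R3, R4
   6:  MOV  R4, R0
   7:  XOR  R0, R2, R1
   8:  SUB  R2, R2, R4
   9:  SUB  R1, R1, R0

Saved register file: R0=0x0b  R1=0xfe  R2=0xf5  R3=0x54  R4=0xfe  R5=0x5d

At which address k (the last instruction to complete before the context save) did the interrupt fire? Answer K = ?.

K = 7

after  0: R0=0xa1 R1=0x5d R2=0xf5 R3=0x54 R4=0xed R5=0x90  N=0 Z=0
after  1: R0=0xa1 R1=0xfe R2=0xf5 R3=0x54 R4=0xed R5=0x90  N=1 Z=0
after  2: R0=0xa1 R1=0xfe R2=0xf5 R3=0x54 R4=0xb9 R5=0x90  N=1 Z=0
after  3: R0=0xa1 R1=0xfe R2=0xf5 R3=0x54 R4=0x5d R5=0x90  N=0 Z=0
after  4: R0=0xfe R1=0xfe R2=0xf5 R3=0x54 R4=0x5d R5=0x90  N=1 Z=0
after  5: R0=0xfe R1=0xfe R2=0xf5 R3=0x54 R4=0x5d R5=0x5d  N=0 Z=0
after  6: R0=0xfe R1=0xfe R2=0xf5 R3=0x54 R4=0xfe R5=0x5d  N=0 Z=0
after  7: R0=0x0b R1=0xfe R2=0xf5 R3=0x54 R4=0xfe R5=0x5d  N=0 Z=0
-- IRQ taken; context saved, return-PC = 8 --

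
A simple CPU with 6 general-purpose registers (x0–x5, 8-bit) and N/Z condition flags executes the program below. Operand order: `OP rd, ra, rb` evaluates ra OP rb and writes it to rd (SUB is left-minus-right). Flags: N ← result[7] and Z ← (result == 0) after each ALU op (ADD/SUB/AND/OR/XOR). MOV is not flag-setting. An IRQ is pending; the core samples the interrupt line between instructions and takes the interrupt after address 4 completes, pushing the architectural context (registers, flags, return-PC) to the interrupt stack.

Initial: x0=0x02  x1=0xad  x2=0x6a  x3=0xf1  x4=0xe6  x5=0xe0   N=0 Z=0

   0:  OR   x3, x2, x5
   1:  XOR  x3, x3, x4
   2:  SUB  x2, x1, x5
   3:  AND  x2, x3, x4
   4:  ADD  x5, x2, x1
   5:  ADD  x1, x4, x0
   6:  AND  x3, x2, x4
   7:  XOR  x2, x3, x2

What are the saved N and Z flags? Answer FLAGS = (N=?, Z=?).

FLAGS = (N=1, Z=0)

after  0: x0=0x02 x1=0xad x2=0x6a x3=0xea x4=0xe6 x5=0xe0  N=1 Z=0
after  1: x0=0x02 x1=0xad x2=0x6a x3=0x0c x4=0xe6 x5=0xe0  N=0 Z=0
after  2: x0=0x02 x1=0xad x2=0xcd x3=0x0c x4=0xe6 x5=0xe0  N=1 Z=0
after  3: x0=0x02 x1=0xad x2=0x04 x3=0x0c x4=0xe6 x5=0xe0  N=0 Z=0
after  4: x0=0x02 x1=0xad x2=0x04 x3=0x0c x4=0xe6 x5=0xb1  N=1 Z=0
-- IRQ taken; context saved, return-PC = 5 --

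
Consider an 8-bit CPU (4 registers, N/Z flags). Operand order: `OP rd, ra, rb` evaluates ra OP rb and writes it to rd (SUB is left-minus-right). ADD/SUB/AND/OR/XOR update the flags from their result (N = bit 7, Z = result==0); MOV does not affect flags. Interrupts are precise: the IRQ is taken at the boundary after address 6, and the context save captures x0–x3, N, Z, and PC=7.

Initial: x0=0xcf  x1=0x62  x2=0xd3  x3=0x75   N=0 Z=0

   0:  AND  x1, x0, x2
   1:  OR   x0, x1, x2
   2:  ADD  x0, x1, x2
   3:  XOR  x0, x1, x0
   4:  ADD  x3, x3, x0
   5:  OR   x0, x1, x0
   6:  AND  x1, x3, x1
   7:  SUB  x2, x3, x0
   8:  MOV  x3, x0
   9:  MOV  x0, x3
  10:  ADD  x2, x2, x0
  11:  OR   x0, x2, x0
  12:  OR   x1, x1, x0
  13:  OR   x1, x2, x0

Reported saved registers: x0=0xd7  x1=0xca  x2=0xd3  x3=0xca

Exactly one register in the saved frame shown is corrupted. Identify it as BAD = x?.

after  0: x0=0xcf x1=0xc3 x2=0xd3 x3=0x75  N=1 Z=0
after  1: x0=0xd3 x1=0xc3 x2=0xd3 x3=0x75  N=1 Z=0
after  2: x0=0x96 x1=0xc3 x2=0xd3 x3=0x75  N=1 Z=0
after  3: x0=0x55 x1=0xc3 x2=0xd3 x3=0x75  N=0 Z=0
after  4: x0=0x55 x1=0xc3 x2=0xd3 x3=0xca  N=1 Z=0
after  5: x0=0xd7 x1=0xc3 x2=0xd3 x3=0xca  N=1 Z=0
after  6: x0=0xd7 x1=0xc2 x2=0xd3 x3=0xca  N=1 Z=0
-- IRQ taken; context saved, return-PC = 7 --
mismatch: x1: reported 0xca vs actual 0xc2

BAD = x1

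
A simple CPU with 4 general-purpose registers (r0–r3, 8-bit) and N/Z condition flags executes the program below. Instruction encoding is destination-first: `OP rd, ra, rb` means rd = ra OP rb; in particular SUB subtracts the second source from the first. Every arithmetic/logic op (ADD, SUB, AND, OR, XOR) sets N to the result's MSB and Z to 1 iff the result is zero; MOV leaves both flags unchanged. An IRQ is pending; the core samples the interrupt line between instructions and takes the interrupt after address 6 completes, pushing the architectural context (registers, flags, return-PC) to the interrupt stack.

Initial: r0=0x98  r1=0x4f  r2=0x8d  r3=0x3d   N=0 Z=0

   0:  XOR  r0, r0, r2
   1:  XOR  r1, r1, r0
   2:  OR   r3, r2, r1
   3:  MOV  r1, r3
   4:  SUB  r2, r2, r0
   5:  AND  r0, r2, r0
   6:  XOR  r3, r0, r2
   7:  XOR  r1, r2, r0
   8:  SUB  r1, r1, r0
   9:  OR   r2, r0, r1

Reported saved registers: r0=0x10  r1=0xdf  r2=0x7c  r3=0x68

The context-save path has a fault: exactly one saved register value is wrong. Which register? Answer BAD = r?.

BAD = r2

after  0: r0=0x15 r1=0x4f r2=0x8d r3=0x3d  N=0 Z=0
after  1: r0=0x15 r1=0x5a r2=0x8d r3=0x3d  N=0 Z=0
after  2: r0=0x15 r1=0x5a r2=0x8d r3=0xdf  N=1 Z=0
after  3: r0=0x15 r1=0xdf r2=0x8d r3=0xdf  N=1 Z=0
after  4: r0=0x15 r1=0xdf r2=0x78 r3=0xdf  N=0 Z=0
after  5: r0=0x10 r1=0xdf r2=0x78 r3=0xdf  N=0 Z=0
after  6: r0=0x10 r1=0xdf r2=0x78 r3=0x68  N=0 Z=0
-- IRQ taken; context saved, return-PC = 7 --
mismatch: r2: reported 0x7c vs actual 0x78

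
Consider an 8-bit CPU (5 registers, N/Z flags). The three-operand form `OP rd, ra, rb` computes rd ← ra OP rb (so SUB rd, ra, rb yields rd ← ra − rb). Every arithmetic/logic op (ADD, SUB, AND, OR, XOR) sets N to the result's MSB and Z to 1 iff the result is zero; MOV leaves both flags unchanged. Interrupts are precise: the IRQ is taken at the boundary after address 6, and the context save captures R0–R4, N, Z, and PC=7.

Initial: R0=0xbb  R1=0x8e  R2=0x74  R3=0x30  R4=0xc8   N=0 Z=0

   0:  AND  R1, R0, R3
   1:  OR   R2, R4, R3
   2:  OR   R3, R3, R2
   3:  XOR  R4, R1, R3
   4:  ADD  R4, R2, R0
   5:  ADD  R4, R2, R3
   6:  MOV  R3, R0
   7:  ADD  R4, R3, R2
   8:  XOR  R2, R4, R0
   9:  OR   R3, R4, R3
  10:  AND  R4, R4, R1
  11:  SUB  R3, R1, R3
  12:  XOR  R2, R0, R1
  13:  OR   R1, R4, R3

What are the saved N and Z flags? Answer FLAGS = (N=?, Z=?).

after  0: R0=0xbb R1=0x30 R2=0x74 R3=0x30 R4=0xc8  N=0 Z=0
after  1: R0=0xbb R1=0x30 R2=0xf8 R3=0x30 R4=0xc8  N=1 Z=0
after  2: R0=0xbb R1=0x30 R2=0xf8 R3=0xf8 R4=0xc8  N=1 Z=0
after  3: R0=0xbb R1=0x30 R2=0xf8 R3=0xf8 R4=0xc8  N=1 Z=0
after  4: R0=0xbb R1=0x30 R2=0xf8 R3=0xf8 R4=0xb3  N=1 Z=0
after  5: R0=0xbb R1=0x30 R2=0xf8 R3=0xf8 R4=0xf0  N=1 Z=0
after  6: R0=0xbb R1=0x30 R2=0xf8 R3=0xbb R4=0xf0  N=1 Z=0
-- IRQ taken; context saved, return-PC = 7 --

FLAGS = (N=1, Z=0)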